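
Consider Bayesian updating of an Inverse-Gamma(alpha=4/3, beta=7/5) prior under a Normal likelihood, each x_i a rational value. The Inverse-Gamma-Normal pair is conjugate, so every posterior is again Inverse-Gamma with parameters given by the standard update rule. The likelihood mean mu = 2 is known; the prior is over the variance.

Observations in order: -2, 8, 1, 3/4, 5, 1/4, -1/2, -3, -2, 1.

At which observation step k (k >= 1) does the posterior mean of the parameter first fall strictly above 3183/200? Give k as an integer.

obs 1: x=-2 → posterior Inverse-Gamma(11/6, 47/5)
obs 2: x=8 → posterior Inverse-Gamma(7/3, 137/5)
obs 3: x=1 → posterior Inverse-Gamma(17/6, 279/10)
obs 4: x=3/4 → posterior Inverse-Gamma(10/3, 4589/160)
obs 5: x=5 → posterior Inverse-Gamma(23/6, 5309/160)
obs 6: x=1/4 → posterior Inverse-Gamma(13/3, 2777/80)
obs 7: x=-1/2 → posterior Inverse-Gamma(29/6, 3027/80)
obs 8: x=-3 → posterior Inverse-Gamma(16/3, 4027/80)
obs 9: x=-2 → posterior Inverse-Gamma(35/6, 4667/80)
obs 10: x=1 → posterior Inverse-Gamma(19/3, 4707/80)

k = 2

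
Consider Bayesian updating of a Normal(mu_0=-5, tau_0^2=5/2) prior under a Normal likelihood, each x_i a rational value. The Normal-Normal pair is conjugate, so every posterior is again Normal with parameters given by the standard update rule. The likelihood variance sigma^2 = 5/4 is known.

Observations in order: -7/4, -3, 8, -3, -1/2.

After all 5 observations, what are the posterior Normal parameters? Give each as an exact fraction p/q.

obs 1: x=-7/4 → posterior Normal(-17/6, 5/6)
obs 2: x=-3 → posterior Normal(-29/10, 1/2)
obs 3: x=8 → posterior Normal(3/14, 5/14)
obs 4: x=-3 → posterior Normal(-1/2, 5/18)
obs 5: x=-1/2 → posterior Normal(-1/2, 5/22)

mu_0=-1/2, tau_0^2=5/22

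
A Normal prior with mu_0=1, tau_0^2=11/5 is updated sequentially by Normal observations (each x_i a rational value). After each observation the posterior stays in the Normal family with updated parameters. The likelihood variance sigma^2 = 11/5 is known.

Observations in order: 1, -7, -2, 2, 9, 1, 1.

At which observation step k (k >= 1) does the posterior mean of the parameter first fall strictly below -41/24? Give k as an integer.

k = 3

obs 1: x=1 → posterior Normal(1, 11/10)
obs 2: x=-7 → posterior Normal(-5/3, 11/15)
obs 3: x=-2 → posterior Normal(-7/4, 11/20)
obs 4: x=2 → posterior Normal(-1, 11/25)
obs 5: x=9 → posterior Normal(2/3, 11/30)
obs 6: x=1 → posterior Normal(5/7, 11/35)
obs 7: x=1 → posterior Normal(3/4, 11/40)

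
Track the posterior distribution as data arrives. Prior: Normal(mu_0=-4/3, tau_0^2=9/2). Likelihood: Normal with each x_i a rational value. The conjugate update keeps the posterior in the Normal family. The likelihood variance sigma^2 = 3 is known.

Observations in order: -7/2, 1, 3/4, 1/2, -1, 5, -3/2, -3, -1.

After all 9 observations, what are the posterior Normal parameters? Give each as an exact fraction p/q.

mu_0=-131/348, tau_0^2=9/29

obs 1: x=-7/2 → posterior Normal(-79/30, 9/5)
obs 2: x=1 → posterior Normal(-61/48, 9/8)
obs 3: x=3/4 → posterior Normal(-95/132, 9/11)
obs 4: x=1/2 → posterior Normal(-11/24, 9/14)
obs 5: x=-1 → posterior Normal(-113/204, 9/17)
obs 6: x=5 → posterior Normal(67/240, 9/20)
obs 7: x=-3/2 → posterior Normal(13/276, 9/23)
obs 8: x=-3 → posterior Normal(-95/312, 9/26)
obs 9: x=-1 → posterior Normal(-131/348, 9/29)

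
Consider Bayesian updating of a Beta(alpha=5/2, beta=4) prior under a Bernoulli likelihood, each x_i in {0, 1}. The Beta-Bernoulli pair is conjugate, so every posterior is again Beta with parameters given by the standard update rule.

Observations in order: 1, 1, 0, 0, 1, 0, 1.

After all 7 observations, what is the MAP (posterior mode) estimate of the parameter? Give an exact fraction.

11/23

obs 1: x=1 → posterior Beta(7/2, 4)
obs 2: x=1 → posterior Beta(9/2, 4)
obs 3: x=0 → posterior Beta(9/2, 5)
obs 4: x=0 → posterior Beta(9/2, 6)
obs 5: x=1 → posterior Beta(11/2, 6)
obs 6: x=0 → posterior Beta(11/2, 7)
obs 7: x=1 → posterior Beta(13/2, 7)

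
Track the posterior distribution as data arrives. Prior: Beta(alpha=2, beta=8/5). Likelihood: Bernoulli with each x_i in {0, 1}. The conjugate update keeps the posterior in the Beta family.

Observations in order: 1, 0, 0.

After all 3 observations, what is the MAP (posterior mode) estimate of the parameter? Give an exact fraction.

10/23

obs 1: x=1 → posterior Beta(3, 8/5)
obs 2: x=0 → posterior Beta(3, 13/5)
obs 3: x=0 → posterior Beta(3, 18/5)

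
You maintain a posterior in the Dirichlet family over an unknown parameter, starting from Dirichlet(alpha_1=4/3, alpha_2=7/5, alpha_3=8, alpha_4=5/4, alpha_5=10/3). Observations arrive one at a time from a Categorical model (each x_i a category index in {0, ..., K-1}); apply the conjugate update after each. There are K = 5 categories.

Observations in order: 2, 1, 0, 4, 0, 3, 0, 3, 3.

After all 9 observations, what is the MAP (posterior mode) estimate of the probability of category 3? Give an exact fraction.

195/1159

obs 1: x=2 → posterior Dirichlet(4/3, 7/5, 9, 5/4, 10/3)
obs 2: x=1 → posterior Dirichlet(4/3, 12/5, 9, 5/4, 10/3)
obs 3: x=0 → posterior Dirichlet(7/3, 12/5, 9, 5/4, 10/3)
obs 4: x=4 → posterior Dirichlet(7/3, 12/5, 9, 5/4, 13/3)
obs 5: x=0 → posterior Dirichlet(10/3, 12/5, 9, 5/4, 13/3)
obs 6: x=3 → posterior Dirichlet(10/3, 12/5, 9, 9/4, 13/3)
obs 7: x=0 → posterior Dirichlet(13/3, 12/5, 9, 9/4, 13/3)
obs 8: x=3 → posterior Dirichlet(13/3, 12/5, 9, 13/4, 13/3)
obs 9: x=3 → posterior Dirichlet(13/3, 12/5, 9, 17/4, 13/3)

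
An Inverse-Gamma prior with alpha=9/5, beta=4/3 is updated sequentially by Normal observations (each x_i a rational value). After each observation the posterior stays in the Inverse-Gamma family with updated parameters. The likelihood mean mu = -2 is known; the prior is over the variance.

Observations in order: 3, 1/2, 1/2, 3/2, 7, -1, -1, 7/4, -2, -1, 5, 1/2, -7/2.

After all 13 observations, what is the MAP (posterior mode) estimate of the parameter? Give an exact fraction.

49915/4464

obs 1: x=3 → posterior Inverse-Gamma(23/10, 83/6)
obs 2: x=1/2 → posterior Inverse-Gamma(14/5, 407/24)
obs 3: x=1/2 → posterior Inverse-Gamma(33/10, 241/12)
obs 4: x=3/2 → posterior Inverse-Gamma(19/5, 629/24)
obs 5: x=7 → posterior Inverse-Gamma(43/10, 1601/24)
obs 6: x=-1 → posterior Inverse-Gamma(24/5, 1613/24)
obs 7: x=-1 → posterior Inverse-Gamma(53/10, 1625/24)
obs 8: x=7/4 → posterior Inverse-Gamma(29/5, 7175/96)
obs 9: x=-2 → posterior Inverse-Gamma(63/10, 7175/96)
obs 10: x=-1 → posterior Inverse-Gamma(34/5, 7223/96)
obs 11: x=5 → posterior Inverse-Gamma(73/10, 9575/96)
obs 12: x=1/2 → posterior Inverse-Gamma(39/5, 9875/96)
obs 13: x=-7/2 → posterior Inverse-Gamma(83/10, 9983/96)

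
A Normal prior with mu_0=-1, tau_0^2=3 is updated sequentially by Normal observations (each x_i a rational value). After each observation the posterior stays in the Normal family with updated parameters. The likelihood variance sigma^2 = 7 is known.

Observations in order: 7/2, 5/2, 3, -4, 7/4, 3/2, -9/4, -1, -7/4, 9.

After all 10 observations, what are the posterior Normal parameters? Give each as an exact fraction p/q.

mu_0=119/148, tau_0^2=21/37

obs 1: x=7/2 → posterior Normal(7/20, 21/10)
obs 2: x=5/2 → posterior Normal(11/13, 21/13)
obs 3: x=3 → posterior Normal(5/4, 21/16)
obs 4: x=-4 → posterior Normal(8/19, 21/19)
obs 5: x=7/4 → posterior Normal(53/88, 21/22)
obs 6: x=3/2 → posterior Normal(71/100, 21/25)
obs 7: x=-9/4 → posterior Normal(11/28, 3/4)
obs 8: x=-1 → posterior Normal(8/31, 21/31)
obs 9: x=-7/4 → posterior Normal(11/136, 21/34)
obs 10: x=9 → posterior Normal(119/148, 21/37)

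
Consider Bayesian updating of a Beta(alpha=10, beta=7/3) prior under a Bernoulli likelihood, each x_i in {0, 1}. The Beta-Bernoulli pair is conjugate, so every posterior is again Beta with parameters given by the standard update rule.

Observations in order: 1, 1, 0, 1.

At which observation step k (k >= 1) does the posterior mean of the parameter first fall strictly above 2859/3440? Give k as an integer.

k = 2

obs 1: x=1 → posterior Beta(11, 7/3)
obs 2: x=1 → posterior Beta(12, 7/3)
obs 3: x=0 → posterior Beta(12, 10/3)
obs 4: x=1 → posterior Beta(13, 10/3)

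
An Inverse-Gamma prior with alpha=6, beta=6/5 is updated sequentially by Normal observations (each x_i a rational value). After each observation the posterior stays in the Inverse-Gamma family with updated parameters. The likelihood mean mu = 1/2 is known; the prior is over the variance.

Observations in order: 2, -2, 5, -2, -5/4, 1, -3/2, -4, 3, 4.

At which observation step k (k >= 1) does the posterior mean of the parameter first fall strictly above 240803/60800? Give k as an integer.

k = 10

obs 1: x=2 → posterior Inverse-Gamma(13/2, 93/40)
obs 2: x=-2 → posterior Inverse-Gamma(7, 109/20)
obs 3: x=5 → posterior Inverse-Gamma(15/2, 623/40)
obs 4: x=-2 → posterior Inverse-Gamma(8, 187/10)
obs 5: x=-5/4 → posterior Inverse-Gamma(17/2, 3237/160)
obs 6: x=1 → posterior Inverse-Gamma(9, 3257/160)
obs 7: x=-3/2 → posterior Inverse-Gamma(19/2, 3577/160)
obs 8: x=-4 → posterior Inverse-Gamma(10, 5197/160)
obs 9: x=3 → posterior Inverse-Gamma(21/2, 5697/160)
obs 10: x=4 → posterior Inverse-Gamma(11, 6677/160)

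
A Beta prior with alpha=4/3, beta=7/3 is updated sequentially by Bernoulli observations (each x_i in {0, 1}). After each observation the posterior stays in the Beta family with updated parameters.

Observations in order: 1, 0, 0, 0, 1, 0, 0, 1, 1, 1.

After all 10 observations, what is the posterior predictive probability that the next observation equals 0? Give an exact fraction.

obs 1: x=1 → posterior Beta(7/3, 7/3)
obs 2: x=0 → posterior Beta(7/3, 10/3)
obs 3: x=0 → posterior Beta(7/3, 13/3)
obs 4: x=0 → posterior Beta(7/3, 16/3)
obs 5: x=1 → posterior Beta(10/3, 16/3)
obs 6: x=0 → posterior Beta(10/3, 19/3)
obs 7: x=0 → posterior Beta(10/3, 22/3)
obs 8: x=1 → posterior Beta(13/3, 22/3)
obs 9: x=1 → posterior Beta(16/3, 22/3)
obs 10: x=1 → posterior Beta(19/3, 22/3)

22/41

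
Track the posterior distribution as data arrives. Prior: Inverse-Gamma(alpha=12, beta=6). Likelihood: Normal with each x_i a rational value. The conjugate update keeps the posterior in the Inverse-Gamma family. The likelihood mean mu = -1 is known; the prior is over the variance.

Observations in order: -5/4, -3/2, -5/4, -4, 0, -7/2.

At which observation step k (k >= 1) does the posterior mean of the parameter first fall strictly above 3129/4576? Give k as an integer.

obs 1: x=-5/4 → posterior Inverse-Gamma(25/2, 193/32)
obs 2: x=-3/2 → posterior Inverse-Gamma(13, 197/32)
obs 3: x=-5/4 → posterior Inverse-Gamma(27/2, 99/16)
obs 4: x=-4 → posterior Inverse-Gamma(14, 171/16)
obs 5: x=0 → posterior Inverse-Gamma(29/2, 179/16)
obs 6: x=-7/2 → posterior Inverse-Gamma(15, 229/16)

k = 4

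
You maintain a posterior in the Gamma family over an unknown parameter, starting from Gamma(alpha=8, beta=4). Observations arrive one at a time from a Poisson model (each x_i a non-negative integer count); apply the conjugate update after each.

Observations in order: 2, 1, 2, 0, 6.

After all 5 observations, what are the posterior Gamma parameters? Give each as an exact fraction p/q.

alpha=19, beta=9

obs 1: x=2 → posterior Gamma(10, 5)
obs 2: x=1 → posterior Gamma(11, 6)
obs 3: x=2 → posterior Gamma(13, 7)
obs 4: x=0 → posterior Gamma(13, 8)
obs 5: x=6 → posterior Gamma(19, 9)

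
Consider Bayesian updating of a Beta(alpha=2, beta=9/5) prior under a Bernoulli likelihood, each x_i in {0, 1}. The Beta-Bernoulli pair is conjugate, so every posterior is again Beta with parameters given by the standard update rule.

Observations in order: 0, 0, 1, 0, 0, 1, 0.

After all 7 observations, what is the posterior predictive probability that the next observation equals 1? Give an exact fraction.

obs 1: x=0 → posterior Beta(2, 14/5)
obs 2: x=0 → posterior Beta(2, 19/5)
obs 3: x=1 → posterior Beta(3, 19/5)
obs 4: x=0 → posterior Beta(3, 24/5)
obs 5: x=0 → posterior Beta(3, 29/5)
obs 6: x=1 → posterior Beta(4, 29/5)
obs 7: x=0 → posterior Beta(4, 34/5)

10/27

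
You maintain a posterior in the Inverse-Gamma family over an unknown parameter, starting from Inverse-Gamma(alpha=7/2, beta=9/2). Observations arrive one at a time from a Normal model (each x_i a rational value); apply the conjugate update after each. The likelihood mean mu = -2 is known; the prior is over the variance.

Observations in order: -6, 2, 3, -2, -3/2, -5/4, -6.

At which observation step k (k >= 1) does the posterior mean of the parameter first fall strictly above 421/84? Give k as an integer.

obs 1: x=-6 → posterior Inverse-Gamma(4, 25/2)
obs 2: x=2 → posterior Inverse-Gamma(9/2, 41/2)
obs 3: x=3 → posterior Inverse-Gamma(5, 33)
obs 4: x=-2 → posterior Inverse-Gamma(11/2, 33)
obs 5: x=-3/2 → posterior Inverse-Gamma(6, 265/8)
obs 6: x=-5/4 → posterior Inverse-Gamma(13/2, 1069/32)
obs 7: x=-6 → posterior Inverse-Gamma(7, 1325/32)

k = 2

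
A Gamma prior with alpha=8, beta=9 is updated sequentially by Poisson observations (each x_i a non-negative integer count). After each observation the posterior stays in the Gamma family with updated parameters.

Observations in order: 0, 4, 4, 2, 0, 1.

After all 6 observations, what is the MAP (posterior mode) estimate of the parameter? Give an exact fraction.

6/5

obs 1: x=0 → posterior Gamma(8, 10)
obs 2: x=4 → posterior Gamma(12, 11)
obs 3: x=4 → posterior Gamma(16, 12)
obs 4: x=2 → posterior Gamma(18, 13)
obs 5: x=0 → posterior Gamma(18, 14)
obs 6: x=1 → posterior Gamma(19, 15)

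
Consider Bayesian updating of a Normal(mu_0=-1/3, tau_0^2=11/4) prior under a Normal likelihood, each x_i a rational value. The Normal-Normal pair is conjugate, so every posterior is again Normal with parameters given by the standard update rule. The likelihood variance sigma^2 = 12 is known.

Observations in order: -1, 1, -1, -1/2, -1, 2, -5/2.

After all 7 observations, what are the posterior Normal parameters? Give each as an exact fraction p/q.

mu_0=-49/125, tau_0^2=132/125

obs 1: x=-1 → posterior Normal(-27/59, 132/59)
obs 2: x=1 → posterior Normal(-8/35, 66/35)
obs 3: x=-1 → posterior Normal(-1/3, 44/27)
obs 4: x=-1/2 → posterior Normal(-65/184, 33/23)
obs 5: x=-1 → posterior Normal(-87/206, 132/103)
obs 6: x=2 → posterior Normal(-43/228, 22/19)
obs 7: x=-5/2 → posterior Normal(-49/125, 132/125)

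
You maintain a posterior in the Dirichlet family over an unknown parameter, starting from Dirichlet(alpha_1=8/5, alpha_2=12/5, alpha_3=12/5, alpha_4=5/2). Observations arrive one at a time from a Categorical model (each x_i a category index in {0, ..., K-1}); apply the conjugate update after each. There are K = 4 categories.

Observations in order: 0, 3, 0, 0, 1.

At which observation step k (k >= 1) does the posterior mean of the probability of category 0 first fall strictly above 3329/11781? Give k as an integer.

k = 3

obs 1: x=0 → posterior Dirichlet(13/5, 12/5, 12/5, 5/2)
obs 2: x=3 → posterior Dirichlet(13/5, 12/5, 12/5, 7/2)
obs 3: x=0 → posterior Dirichlet(18/5, 12/5, 12/5, 7/2)
obs 4: x=0 → posterior Dirichlet(23/5, 12/5, 12/5, 7/2)
obs 5: x=1 → posterior Dirichlet(23/5, 17/5, 12/5, 7/2)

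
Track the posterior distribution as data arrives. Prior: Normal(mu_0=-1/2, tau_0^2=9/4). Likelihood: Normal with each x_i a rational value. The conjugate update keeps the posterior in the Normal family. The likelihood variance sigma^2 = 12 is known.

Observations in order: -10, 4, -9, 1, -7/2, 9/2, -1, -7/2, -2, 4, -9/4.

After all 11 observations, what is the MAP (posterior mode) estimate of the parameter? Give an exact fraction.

-5/4

obs 1: x=-10 → posterior Normal(-2, 36/19)
obs 2: x=4 → posterior Normal(-13/11, 18/11)
obs 3: x=-9 → posterior Normal(-53/25, 36/25)
obs 4: x=1 → posterior Normal(-25/14, 9/7)
obs 5: x=-7/2 → posterior Normal(-121/62, 36/31)
obs 6: x=9/2 → posterior Normal(-47/34, 18/17)
obs 7: x=-1 → posterior Normal(-50/37, 36/37)
obs 8: x=-7/2 → posterior Normal(-121/80, 9/10)
obs 9: x=-2 → posterior Normal(-133/86, 36/43)
obs 10: x=4 → posterior Normal(-109/92, 18/23)
obs 11: x=-9/4 → posterior Normal(-5/4, 36/49)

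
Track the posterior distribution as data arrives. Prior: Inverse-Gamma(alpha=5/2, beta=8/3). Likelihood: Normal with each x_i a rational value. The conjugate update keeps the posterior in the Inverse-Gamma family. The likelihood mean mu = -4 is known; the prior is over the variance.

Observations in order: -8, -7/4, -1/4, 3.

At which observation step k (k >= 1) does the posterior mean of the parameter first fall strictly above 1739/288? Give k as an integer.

obs 1: x=-8 → posterior Inverse-Gamma(3, 32/3)
obs 2: x=-7/4 → posterior Inverse-Gamma(7/2, 1267/96)
obs 3: x=-1/4 → posterior Inverse-Gamma(4, 971/48)
obs 4: x=3 → posterior Inverse-Gamma(9/2, 2147/48)

k = 3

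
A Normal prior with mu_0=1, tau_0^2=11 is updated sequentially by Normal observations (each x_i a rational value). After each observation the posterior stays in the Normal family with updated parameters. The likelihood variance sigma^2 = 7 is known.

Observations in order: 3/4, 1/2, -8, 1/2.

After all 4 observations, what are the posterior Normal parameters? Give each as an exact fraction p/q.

mu_0=-247/204, tau_0^2=77/51

obs 1: x=3/4 → posterior Normal(61/72, 77/18)
obs 2: x=1/2 → posterior Normal(83/116, 77/29)
obs 3: x=-8 → posterior Normal(-269/160, 77/40)
obs 4: x=1/2 → posterior Normal(-247/204, 77/51)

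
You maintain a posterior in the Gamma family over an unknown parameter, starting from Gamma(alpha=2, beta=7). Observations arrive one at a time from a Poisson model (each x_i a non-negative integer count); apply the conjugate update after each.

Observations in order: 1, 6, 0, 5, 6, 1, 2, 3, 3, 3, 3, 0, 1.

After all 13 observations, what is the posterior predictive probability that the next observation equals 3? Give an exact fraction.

193239168581632000000000000000000000000000000000000/1228658642602037406375895779849780920952011895989727

obs 1: x=1 → posterior Gamma(3, 8)
obs 2: x=6 → posterior Gamma(9, 9)
obs 3: x=0 → posterior Gamma(9, 10)
obs 4: x=5 → posterior Gamma(14, 11)
obs 5: x=6 → posterior Gamma(20, 12)
obs 6: x=1 → posterior Gamma(21, 13)
obs 7: x=2 → posterior Gamma(23, 14)
obs 8: x=3 → posterior Gamma(26, 15)
obs 9: x=3 → posterior Gamma(29, 16)
obs 10: x=3 → posterior Gamma(32, 17)
obs 11: x=3 → posterior Gamma(35, 18)
obs 12: x=0 → posterior Gamma(35, 19)
obs 13: x=1 → posterior Gamma(36, 20)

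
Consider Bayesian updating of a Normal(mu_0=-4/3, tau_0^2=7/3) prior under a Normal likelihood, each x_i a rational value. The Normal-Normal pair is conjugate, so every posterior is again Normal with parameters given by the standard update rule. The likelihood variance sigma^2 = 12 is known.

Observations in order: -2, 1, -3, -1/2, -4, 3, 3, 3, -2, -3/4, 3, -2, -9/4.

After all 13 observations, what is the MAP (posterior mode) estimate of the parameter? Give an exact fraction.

-145/254

obs 1: x=-2 → posterior Normal(-62/43, 84/43)
obs 2: x=1 → posterior Normal(-11/10, 42/25)
obs 3: x=-3 → posterior Normal(-4/3, 28/19)
obs 4: x=-1/2 → posterior Normal(-159/128, 21/16)
obs 5: x=-4 → posterior Normal(-215/142, 84/71)
obs 6: x=3 → posterior Normal(-173/156, 14/13)
obs 7: x=3 → posterior Normal(-131/170, 84/85)
obs 8: x=3 → posterior Normal(-89/184, 21/23)
obs 9: x=-2 → posterior Normal(-13/22, 28/33)
obs 10: x=-3/4 → posterior Normal(-255/424, 42/53)
obs 11: x=3 → posterior Normal(-171/452, 84/113)
obs 12: x=-2 → posterior Normal(-227/480, 7/10)
obs 13: x=-9/4 → posterior Normal(-145/254, 84/127)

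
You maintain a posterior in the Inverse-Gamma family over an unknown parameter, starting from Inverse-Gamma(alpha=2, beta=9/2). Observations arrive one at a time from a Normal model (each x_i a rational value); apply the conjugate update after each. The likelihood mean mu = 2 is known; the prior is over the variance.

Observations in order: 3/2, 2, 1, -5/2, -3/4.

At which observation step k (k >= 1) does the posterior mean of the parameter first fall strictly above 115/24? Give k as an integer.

obs 1: x=3/2 → posterior Inverse-Gamma(5/2, 37/8)
obs 2: x=2 → posterior Inverse-Gamma(3, 37/8)
obs 3: x=1 → posterior Inverse-Gamma(7/2, 41/8)
obs 4: x=-5/2 → posterior Inverse-Gamma(4, 61/4)
obs 5: x=-3/4 → posterior Inverse-Gamma(9/2, 609/32)

k = 4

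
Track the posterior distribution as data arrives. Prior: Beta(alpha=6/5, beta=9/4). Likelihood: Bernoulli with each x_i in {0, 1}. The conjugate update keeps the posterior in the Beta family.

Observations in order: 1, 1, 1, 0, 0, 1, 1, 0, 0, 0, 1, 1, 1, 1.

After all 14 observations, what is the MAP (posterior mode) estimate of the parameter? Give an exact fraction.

obs 1: x=1 → posterior Beta(11/5, 9/4)
obs 2: x=1 → posterior Beta(16/5, 9/4)
obs 3: x=1 → posterior Beta(21/5, 9/4)
obs 4: x=0 → posterior Beta(21/5, 13/4)
obs 5: x=0 → posterior Beta(21/5, 17/4)
obs 6: x=1 → posterior Beta(26/5, 17/4)
obs 7: x=1 → posterior Beta(31/5, 17/4)
obs 8: x=0 → posterior Beta(31/5, 21/4)
obs 9: x=0 → posterior Beta(31/5, 25/4)
obs 10: x=0 → posterior Beta(31/5, 29/4)
obs 11: x=1 → posterior Beta(36/5, 29/4)
obs 12: x=1 → posterior Beta(41/5, 29/4)
obs 13: x=1 → posterior Beta(46/5, 29/4)
obs 14: x=1 → posterior Beta(51/5, 29/4)

184/309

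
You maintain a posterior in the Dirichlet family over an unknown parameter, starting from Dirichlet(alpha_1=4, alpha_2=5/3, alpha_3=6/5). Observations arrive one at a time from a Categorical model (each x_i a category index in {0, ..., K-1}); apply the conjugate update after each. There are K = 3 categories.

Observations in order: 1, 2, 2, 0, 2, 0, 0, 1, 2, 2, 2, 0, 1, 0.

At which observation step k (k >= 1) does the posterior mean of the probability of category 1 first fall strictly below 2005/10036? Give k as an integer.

k = 7

obs 1: x=1 → posterior Dirichlet(4, 8/3, 6/5)
obs 2: x=2 → posterior Dirichlet(4, 8/3, 11/5)
obs 3: x=2 → posterior Dirichlet(4, 8/3, 16/5)
obs 4: x=0 → posterior Dirichlet(5, 8/3, 16/5)
obs 5: x=2 → posterior Dirichlet(5, 8/3, 21/5)
obs 6: x=0 → posterior Dirichlet(6, 8/3, 21/5)
obs 7: x=0 → posterior Dirichlet(7, 8/3, 21/5)
obs 8: x=1 → posterior Dirichlet(7, 11/3, 21/5)
obs 9: x=2 → posterior Dirichlet(7, 11/3, 26/5)
obs 10: x=2 → posterior Dirichlet(7, 11/3, 31/5)
obs 11: x=2 → posterior Dirichlet(7, 11/3, 36/5)
obs 12: x=0 → posterior Dirichlet(8, 11/3, 36/5)
obs 13: x=1 → posterior Dirichlet(8, 14/3, 36/5)
obs 14: x=0 → posterior Dirichlet(9, 14/3, 36/5)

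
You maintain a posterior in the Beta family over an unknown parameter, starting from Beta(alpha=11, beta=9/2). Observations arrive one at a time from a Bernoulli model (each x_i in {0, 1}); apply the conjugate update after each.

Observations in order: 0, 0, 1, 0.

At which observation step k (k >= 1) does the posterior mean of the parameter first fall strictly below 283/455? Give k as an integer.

obs 1: x=0 → posterior Beta(11, 11/2)
obs 2: x=0 → posterior Beta(11, 13/2)
obs 3: x=1 → posterior Beta(12, 13/2)
obs 4: x=0 → posterior Beta(12, 15/2)

k = 4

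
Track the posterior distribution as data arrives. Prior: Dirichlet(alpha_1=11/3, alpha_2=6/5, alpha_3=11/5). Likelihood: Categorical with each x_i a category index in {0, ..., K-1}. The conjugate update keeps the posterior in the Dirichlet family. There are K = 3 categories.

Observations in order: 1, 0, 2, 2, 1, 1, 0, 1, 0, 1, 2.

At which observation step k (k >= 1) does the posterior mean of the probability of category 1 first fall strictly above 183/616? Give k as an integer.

k = 6

obs 1: x=1 → posterior Dirichlet(11/3, 11/5, 11/5)
obs 2: x=0 → posterior Dirichlet(14/3, 11/5, 11/5)
obs 3: x=2 → posterior Dirichlet(14/3, 11/5, 16/5)
obs 4: x=2 → posterior Dirichlet(14/3, 11/5, 21/5)
obs 5: x=1 → posterior Dirichlet(14/3, 16/5, 21/5)
obs 6: x=1 → posterior Dirichlet(14/3, 21/5, 21/5)
obs 7: x=0 → posterior Dirichlet(17/3, 21/5, 21/5)
obs 8: x=1 → posterior Dirichlet(17/3, 26/5, 21/5)
obs 9: x=0 → posterior Dirichlet(20/3, 26/5, 21/5)
obs 10: x=1 → posterior Dirichlet(20/3, 31/5, 21/5)
obs 11: x=2 → posterior Dirichlet(20/3, 31/5, 26/5)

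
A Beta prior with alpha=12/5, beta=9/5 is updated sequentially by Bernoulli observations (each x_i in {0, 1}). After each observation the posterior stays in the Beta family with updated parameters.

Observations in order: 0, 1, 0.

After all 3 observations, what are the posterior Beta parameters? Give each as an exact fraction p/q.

alpha=17/5, beta=19/5

obs 1: x=0 → posterior Beta(12/5, 14/5)
obs 2: x=1 → posterior Beta(17/5, 14/5)
obs 3: x=0 → posterior Beta(17/5, 19/5)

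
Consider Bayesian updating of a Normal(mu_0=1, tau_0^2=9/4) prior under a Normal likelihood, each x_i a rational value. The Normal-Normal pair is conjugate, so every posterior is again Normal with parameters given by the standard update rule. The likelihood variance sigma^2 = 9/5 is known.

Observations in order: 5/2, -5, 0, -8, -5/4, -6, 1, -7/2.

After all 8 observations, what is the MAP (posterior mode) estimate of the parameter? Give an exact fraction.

obs 1: x=5/2 → posterior Normal(11/6, 1)
obs 2: x=-5 → posterior Normal(-17/28, 9/14)
obs 3: x=0 → posterior Normal(-17/38, 9/19)
obs 4: x=-8 → posterior Normal(-97/48, 3/8)
obs 5: x=-5/4 → posterior Normal(-219/116, 9/29)
obs 6: x=-6 → posterior Normal(-339/136, 9/34)
obs 7: x=1 → posterior Normal(-319/156, 3/13)
obs 8: x=-7/2 → posterior Normal(-389/176, 9/44)

-389/176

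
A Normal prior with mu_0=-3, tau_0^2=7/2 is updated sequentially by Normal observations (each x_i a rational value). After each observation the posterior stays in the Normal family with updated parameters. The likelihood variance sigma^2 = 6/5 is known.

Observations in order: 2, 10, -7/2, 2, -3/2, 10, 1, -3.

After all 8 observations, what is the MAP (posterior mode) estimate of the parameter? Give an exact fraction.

559/292

obs 1: x=2 → posterior Normal(34/47, 42/47)
obs 2: x=10 → posterior Normal(192/41, 21/41)
obs 3: x=-7/2 → posterior Normal(523/234, 14/39)
obs 4: x=2 → posterior Normal(663/304, 21/76)
obs 5: x=-3/2 → posterior Normal(279/187, 42/187)
obs 6: x=10 → posterior Normal(17/6, 7/37)
obs 7: x=1 → posterior Normal(664/257, 42/257)
obs 8: x=-3 → posterior Normal(559/292, 21/146)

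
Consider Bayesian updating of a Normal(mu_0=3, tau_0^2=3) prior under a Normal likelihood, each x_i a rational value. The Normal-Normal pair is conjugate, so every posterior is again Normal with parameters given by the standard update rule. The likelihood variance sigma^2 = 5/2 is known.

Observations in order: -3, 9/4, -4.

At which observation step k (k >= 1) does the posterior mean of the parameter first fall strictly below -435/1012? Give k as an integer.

obs 1: x=-3 → posterior Normal(-3/11, 15/11)
obs 2: x=9/4 → posterior Normal(21/34, 15/17)
obs 3: x=-4 → posterior Normal(-27/46, 15/23)

k = 3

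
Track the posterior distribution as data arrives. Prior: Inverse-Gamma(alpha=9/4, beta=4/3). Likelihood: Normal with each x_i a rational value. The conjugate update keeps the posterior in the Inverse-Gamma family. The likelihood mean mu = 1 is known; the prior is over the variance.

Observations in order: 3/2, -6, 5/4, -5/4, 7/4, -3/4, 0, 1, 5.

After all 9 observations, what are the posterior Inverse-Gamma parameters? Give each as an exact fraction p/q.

alpha=27/4, beta=233/6

obs 1: x=3/2 → posterior Inverse-Gamma(11/4, 35/24)
obs 2: x=-6 → posterior Inverse-Gamma(13/4, 623/24)
obs 3: x=5/4 → posterior Inverse-Gamma(15/4, 2495/96)
obs 4: x=-5/4 → posterior Inverse-Gamma(17/4, 1369/48)
obs 5: x=7/4 → posterior Inverse-Gamma(19/4, 2765/96)
obs 6: x=-3/4 → posterior Inverse-Gamma(21/4, 91/3)
obs 7: x=0 → posterior Inverse-Gamma(23/4, 185/6)
obs 8: x=1 → posterior Inverse-Gamma(25/4, 185/6)
obs 9: x=5 → posterior Inverse-Gamma(27/4, 233/6)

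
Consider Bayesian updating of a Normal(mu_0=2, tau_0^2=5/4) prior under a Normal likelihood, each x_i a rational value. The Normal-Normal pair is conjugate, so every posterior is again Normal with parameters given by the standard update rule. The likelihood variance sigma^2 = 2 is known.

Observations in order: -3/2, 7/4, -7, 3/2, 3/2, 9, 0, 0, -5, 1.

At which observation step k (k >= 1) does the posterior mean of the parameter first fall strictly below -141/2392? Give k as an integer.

k = 3

obs 1: x=-3/2 → posterior Normal(17/26, 10/13)
obs 2: x=7/4 → posterior Normal(23/24, 5/9)
obs 3: x=-7 → posterior Normal(-71/92, 10/23)
obs 4: x=3/2 → posterior Normal(-41/112, 5/14)
obs 5: x=3/2 → posterior Normal(-1/12, 10/33)
obs 6: x=9 → posterior Normal(169/152, 5/19)
obs 7: x=0 → posterior Normal(169/172, 10/43)
obs 8: x=0 → posterior Normal(169/192, 5/24)
obs 9: x=-5 → posterior Normal(69/212, 10/53)
obs 10: x=1 → posterior Normal(89/232, 5/29)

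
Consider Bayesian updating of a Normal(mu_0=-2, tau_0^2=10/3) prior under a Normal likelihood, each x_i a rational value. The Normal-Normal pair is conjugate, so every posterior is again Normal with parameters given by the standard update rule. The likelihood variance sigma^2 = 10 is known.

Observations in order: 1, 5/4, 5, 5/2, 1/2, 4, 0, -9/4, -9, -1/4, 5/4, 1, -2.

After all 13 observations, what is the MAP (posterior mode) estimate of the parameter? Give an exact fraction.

-3/16

obs 1: x=1 → posterior Normal(-5/4, 5/2)
obs 2: x=5/4 → posterior Normal(-3/4, 2)
obs 3: x=5 → posterior Normal(5/24, 5/3)
obs 4: x=5/2 → posterior Normal(15/28, 10/7)
obs 5: x=1/2 → posterior Normal(17/32, 5/4)
obs 6: x=4 → posterior Normal(11/12, 10/9)
obs 7: x=0 → posterior Normal(33/40, 1)
obs 8: x=-9/4 → posterior Normal(6/11, 10/11)
obs 9: x=-9 → posterior Normal(-1/4, 5/6)
obs 10: x=-1/4 → posterior Normal(-1/4, 10/13)
obs 11: x=5/4 → posterior Normal(-1/7, 5/7)
obs 12: x=1 → posterior Normal(-1/15, 2/3)
obs 13: x=-2 → posterior Normal(-3/16, 5/8)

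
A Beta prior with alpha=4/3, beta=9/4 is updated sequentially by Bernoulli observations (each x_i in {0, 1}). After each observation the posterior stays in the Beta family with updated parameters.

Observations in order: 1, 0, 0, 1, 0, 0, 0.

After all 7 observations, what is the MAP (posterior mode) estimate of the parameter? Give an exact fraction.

28/103

obs 1: x=1 → posterior Beta(7/3, 9/4)
obs 2: x=0 → posterior Beta(7/3, 13/4)
obs 3: x=0 → posterior Beta(7/3, 17/4)
obs 4: x=1 → posterior Beta(10/3, 17/4)
obs 5: x=0 → posterior Beta(10/3, 21/4)
obs 6: x=0 → posterior Beta(10/3, 25/4)
obs 7: x=0 → posterior Beta(10/3, 29/4)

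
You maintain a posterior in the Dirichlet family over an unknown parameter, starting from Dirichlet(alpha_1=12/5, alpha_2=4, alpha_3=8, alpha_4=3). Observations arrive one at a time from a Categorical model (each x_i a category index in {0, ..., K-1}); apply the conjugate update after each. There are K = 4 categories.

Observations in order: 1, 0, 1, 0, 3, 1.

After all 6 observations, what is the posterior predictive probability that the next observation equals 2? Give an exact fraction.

40/117

obs 1: x=1 → posterior Dirichlet(12/5, 5, 8, 3)
obs 2: x=0 → posterior Dirichlet(17/5, 5, 8, 3)
obs 3: x=1 → posterior Dirichlet(17/5, 6, 8, 3)
obs 4: x=0 → posterior Dirichlet(22/5, 6, 8, 3)
obs 5: x=3 → posterior Dirichlet(22/5, 6, 8, 4)
obs 6: x=1 → posterior Dirichlet(22/5, 7, 8, 4)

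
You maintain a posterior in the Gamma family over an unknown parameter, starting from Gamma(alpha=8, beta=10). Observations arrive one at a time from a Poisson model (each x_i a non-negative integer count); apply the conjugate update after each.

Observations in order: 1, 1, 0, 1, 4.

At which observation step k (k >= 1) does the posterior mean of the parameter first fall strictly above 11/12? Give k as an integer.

obs 1: x=1 → posterior Gamma(9, 11)
obs 2: x=1 → posterior Gamma(10, 12)
obs 3: x=0 → posterior Gamma(10, 13)
obs 4: x=1 → posterior Gamma(11, 14)
obs 5: x=4 → posterior Gamma(15, 15)

k = 5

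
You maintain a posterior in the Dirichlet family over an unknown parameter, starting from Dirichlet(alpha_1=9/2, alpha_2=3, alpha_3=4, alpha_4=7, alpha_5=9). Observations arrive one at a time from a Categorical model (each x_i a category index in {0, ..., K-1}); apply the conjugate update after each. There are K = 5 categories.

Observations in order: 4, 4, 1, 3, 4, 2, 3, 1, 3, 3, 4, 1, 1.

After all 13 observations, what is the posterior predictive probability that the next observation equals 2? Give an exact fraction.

obs 1: x=4 → posterior Dirichlet(9/2, 3, 4, 7, 10)
obs 2: x=4 → posterior Dirichlet(9/2, 3, 4, 7, 11)
obs 3: x=1 → posterior Dirichlet(9/2, 4, 4, 7, 11)
obs 4: x=3 → posterior Dirichlet(9/2, 4, 4, 8, 11)
obs 5: x=4 → posterior Dirichlet(9/2, 4, 4, 8, 12)
obs 6: x=2 → posterior Dirichlet(9/2, 4, 5, 8, 12)
obs 7: x=3 → posterior Dirichlet(9/2, 4, 5, 9, 12)
obs 8: x=1 → posterior Dirichlet(9/2, 5, 5, 9, 12)
obs 9: x=3 → posterior Dirichlet(9/2, 5, 5, 10, 12)
obs 10: x=3 → posterior Dirichlet(9/2, 5, 5, 11, 12)
obs 11: x=4 → posterior Dirichlet(9/2, 5, 5, 11, 13)
obs 12: x=1 → posterior Dirichlet(9/2, 6, 5, 11, 13)
obs 13: x=1 → posterior Dirichlet(9/2, 7, 5, 11, 13)

10/81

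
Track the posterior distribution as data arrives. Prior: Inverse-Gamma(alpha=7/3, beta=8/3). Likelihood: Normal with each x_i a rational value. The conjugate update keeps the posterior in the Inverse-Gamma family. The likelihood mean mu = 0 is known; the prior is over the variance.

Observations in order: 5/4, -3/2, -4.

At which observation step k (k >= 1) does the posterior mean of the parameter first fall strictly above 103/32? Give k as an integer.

obs 1: x=5/4 → posterior Inverse-Gamma(17/6, 331/96)
obs 2: x=-3/2 → posterior Inverse-Gamma(10/3, 439/96)
obs 3: x=-4 → posterior Inverse-Gamma(23/6, 1207/96)

k = 3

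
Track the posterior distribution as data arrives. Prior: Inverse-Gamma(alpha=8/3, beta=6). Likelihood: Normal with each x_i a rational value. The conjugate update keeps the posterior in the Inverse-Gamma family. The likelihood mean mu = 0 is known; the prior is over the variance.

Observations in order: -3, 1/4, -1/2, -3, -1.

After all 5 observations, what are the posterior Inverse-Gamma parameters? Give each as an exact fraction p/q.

obs 1: x=-3 → posterior Inverse-Gamma(19/6, 21/2)
obs 2: x=1/4 → posterior Inverse-Gamma(11/3, 337/32)
obs 3: x=-1/2 → posterior Inverse-Gamma(25/6, 341/32)
obs 4: x=-3 → posterior Inverse-Gamma(14/3, 485/32)
obs 5: x=-1 → posterior Inverse-Gamma(31/6, 501/32)

alpha=31/6, beta=501/32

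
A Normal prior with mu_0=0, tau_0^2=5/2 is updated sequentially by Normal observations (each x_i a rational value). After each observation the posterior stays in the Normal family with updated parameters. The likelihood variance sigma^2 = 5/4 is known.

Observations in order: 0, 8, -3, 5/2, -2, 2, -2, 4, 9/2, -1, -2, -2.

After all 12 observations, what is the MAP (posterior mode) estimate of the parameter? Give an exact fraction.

18/25

obs 1: x=0 → posterior Normal(0, 5/6)
obs 2: x=8 → posterior Normal(16/5, 1/2)
obs 3: x=-3 → posterior Normal(10/7, 5/14)
obs 4: x=5/2 → posterior Normal(5/3, 5/18)
obs 5: x=-2 → posterior Normal(1, 5/22)
obs 6: x=2 → posterior Normal(15/13, 5/26)
obs 7: x=-2 → posterior Normal(11/15, 1/6)
obs 8: x=4 → posterior Normal(19/17, 5/34)
obs 9: x=9/2 → posterior Normal(28/19, 5/38)
obs 10: x=-1 → posterior Normal(26/21, 5/42)
obs 11: x=-2 → posterior Normal(22/23, 5/46)
obs 12: x=-2 → posterior Normal(18/25, 1/10)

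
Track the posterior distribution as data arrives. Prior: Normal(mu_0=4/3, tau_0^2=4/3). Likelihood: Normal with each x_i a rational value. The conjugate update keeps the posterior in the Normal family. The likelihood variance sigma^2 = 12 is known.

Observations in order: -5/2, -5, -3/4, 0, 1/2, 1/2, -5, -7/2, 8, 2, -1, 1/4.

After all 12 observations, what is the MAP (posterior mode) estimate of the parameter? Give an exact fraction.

11/42

obs 1: x=-5/2 → posterior Normal(19/20, 6/5)
obs 2: x=-5 → posterior Normal(9/22, 12/11)
obs 3: x=-3/4 → posterior Normal(5/16, 1)
obs 4: x=0 → posterior Normal(15/52, 12/13)
obs 5: x=1/2 → posterior Normal(17/56, 6/7)
obs 6: x=1/2 → posterior Normal(19/60, 4/5)
obs 7: x=-5 → posterior Normal(-1/64, 3/4)
obs 8: x=-7/2 → posterior Normal(-15/68, 12/17)
obs 9: x=8 → posterior Normal(17/72, 2/3)
obs 10: x=2 → posterior Normal(25/76, 12/19)
obs 11: x=-1 → posterior Normal(21/80, 3/5)
obs 12: x=1/4 → posterior Normal(11/42, 4/7)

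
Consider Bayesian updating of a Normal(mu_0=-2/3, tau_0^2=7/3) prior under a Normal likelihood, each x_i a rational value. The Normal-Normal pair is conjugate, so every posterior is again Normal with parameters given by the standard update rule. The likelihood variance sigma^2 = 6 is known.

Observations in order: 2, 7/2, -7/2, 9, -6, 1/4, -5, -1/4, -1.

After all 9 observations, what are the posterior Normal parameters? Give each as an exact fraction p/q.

obs 1: x=2 → posterior Normal(2/25, 42/25)
obs 2: x=7/2 → posterior Normal(53/64, 21/16)
obs 3: x=-7/2 → posterior Normal(2/39, 14/13)
obs 4: x=9 → posterior Normal(65/46, 21/23)
obs 5: x=-6 → posterior Normal(23/53, 42/53)
obs 6: x=1/4 → posterior Normal(33/80, 7/10)
obs 7: x=-5 → posterior Normal(-41/268, 42/67)
obs 8: x=-1/4 → posterior Normal(-6/37, 21/37)
obs 9: x=-1 → posterior Normal(-19/81, 14/27)

mu_0=-19/81, tau_0^2=14/27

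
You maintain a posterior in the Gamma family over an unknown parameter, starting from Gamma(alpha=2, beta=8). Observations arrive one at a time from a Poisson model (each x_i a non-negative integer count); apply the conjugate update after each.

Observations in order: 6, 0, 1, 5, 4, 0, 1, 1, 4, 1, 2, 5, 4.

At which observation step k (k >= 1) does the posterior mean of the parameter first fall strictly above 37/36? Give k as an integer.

obs 1: x=6 → posterior Gamma(8, 9)
obs 2: x=0 → posterior Gamma(8, 10)
obs 3: x=1 → posterior Gamma(9, 11)
obs 4: x=5 → posterior Gamma(14, 12)
obs 5: x=4 → posterior Gamma(18, 13)
obs 6: x=0 → posterior Gamma(18, 14)
obs 7: x=1 → posterior Gamma(19, 15)
obs 8: x=1 → posterior Gamma(20, 16)
obs 9: x=4 → posterior Gamma(24, 17)
obs 10: x=1 → posterior Gamma(25, 18)
obs 11: x=2 → posterior Gamma(27, 19)
obs 12: x=5 → posterior Gamma(32, 20)
obs 13: x=4 → posterior Gamma(36, 21)

k = 4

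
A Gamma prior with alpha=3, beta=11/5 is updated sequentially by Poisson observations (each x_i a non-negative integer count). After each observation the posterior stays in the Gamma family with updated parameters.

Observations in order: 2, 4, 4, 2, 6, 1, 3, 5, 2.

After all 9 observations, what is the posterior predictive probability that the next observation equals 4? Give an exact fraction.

obs 1: x=2 → posterior Gamma(5, 16/5)
obs 2: x=4 → posterior Gamma(9, 21/5)
obs 3: x=4 → posterior Gamma(13, 26/5)
obs 4: x=2 → posterior Gamma(15, 31/5)
obs 5: x=6 → posterior Gamma(21, 36/5)
obs 6: x=1 → posterior Gamma(22, 41/5)
obs 7: x=3 → posterior Gamma(25, 46/5)
obs 8: x=5 → posterior Gamma(30, 51/5)
obs 9: x=2 → posterior Gamma(32, 56/5)

2863495595391626887087618061969206807923825465455537658265600000/18701397461209715023927088008788055619800417991632621566284510161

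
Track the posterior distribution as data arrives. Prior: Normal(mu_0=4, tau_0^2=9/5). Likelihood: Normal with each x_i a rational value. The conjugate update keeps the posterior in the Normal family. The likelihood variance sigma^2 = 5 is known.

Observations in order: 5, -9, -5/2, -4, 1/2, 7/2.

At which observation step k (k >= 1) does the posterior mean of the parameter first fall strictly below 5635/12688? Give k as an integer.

k = 4

obs 1: x=5 → posterior Normal(145/34, 45/34)
obs 2: x=-9 → posterior Normal(64/43, 45/43)
obs 3: x=-5/2 → posterior Normal(83/104, 45/52)
obs 4: x=-4 → posterior Normal(11/122, 45/61)
obs 5: x=1/2 → posterior Normal(1/7, 9/14)
obs 6: x=7/2 → posterior Normal(83/158, 45/79)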